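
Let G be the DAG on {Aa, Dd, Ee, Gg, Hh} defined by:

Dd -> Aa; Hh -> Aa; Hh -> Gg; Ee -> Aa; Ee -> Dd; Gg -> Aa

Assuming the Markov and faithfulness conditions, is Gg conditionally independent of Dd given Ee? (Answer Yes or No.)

Yes

There are 4 undirected paths between Gg and Dd; checking each against the conditioning set {Ee}:
Path 1: Gg ← Hh → Aa ← Ee → Dd
  Aa is a collider here and neither Aa nor any of its descendants is conditioned on, so the collider stays closed — the path is blocked at Aa.
Path 2: Gg ← Hh → Aa ← Dd
  Aa is a collider here and neither Aa nor any of its descendants is conditioned on, so the collider stays closed — the path is blocked at Aa.
Path 3: Gg → Aa ← Ee → Dd
  Aa is a collider here and neither Aa nor any of its descendants is conditioned on, so the collider stays closed — the path is blocked at Aa.
Path 4: Gg → Aa ← Dd
  Aa is a collider here and neither Aa nor any of its descendants is conditioned on, so the collider stays closed — the path is blocked at Aa.
Every path is blocked, so Gg and Dd are d-separated given {Ee}.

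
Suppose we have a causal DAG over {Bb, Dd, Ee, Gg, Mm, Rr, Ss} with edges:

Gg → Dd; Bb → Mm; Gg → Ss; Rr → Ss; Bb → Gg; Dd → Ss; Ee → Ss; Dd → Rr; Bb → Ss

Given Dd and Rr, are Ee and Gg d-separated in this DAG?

Yes

We examine all 4 paths between Ee and Gg:
Path 1: Ee → Ss ← Gg
  Ss is a collider here and neither Ss nor any of its descendants is conditioned on, so the collider stays closed — the path is blocked at Ss.
Path 2: Ee → Ss ← Rr ← Dd ← Gg
  Ss is a collider here and neither Ss nor any of its descendants is conditioned on, so the collider stays closed — the path is blocked at Ss.
Path 3: Ee → Ss ← Bb → Gg
  Ss is a collider here and neither Ss nor any of its descendants is conditioned on, so the collider stays closed — the path is blocked at Ss.
Path 4: Ee → Ss ← Dd ← Gg
  Ss is a collider here and neither Ss nor any of its descendants is conditioned on, so the collider stays closed — the path is blocked at Ss.
All paths are blocked; Ee ⊥ Gg | {Dd, Rr} holds.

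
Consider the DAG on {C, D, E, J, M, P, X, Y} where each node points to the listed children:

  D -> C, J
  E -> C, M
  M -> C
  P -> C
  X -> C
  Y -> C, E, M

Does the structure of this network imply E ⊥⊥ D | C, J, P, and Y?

There are 5 undirected paths between E and D; checking each against the conditioning set {C, J, P, Y}:
  1. E ← Y → M → C ← D — Y:fork[blocks]; M:chain[open]; C:collider[open] ⇒ blocked
  2. E ← Y → C ← D — Y:fork[blocks]; C:collider[open] ⇒ blocked
  3. E → M ← Y → C ← D — M:collider[open]; Y:fork[blocks]; C:collider[open] ⇒ blocked
  4. E → M → C ← D — M:chain[open]; C:collider[open] ⇒ active
  5. E → C ← D — C:collider[open] ⇒ active
Because an active path exists, E and D are not d-separated.

No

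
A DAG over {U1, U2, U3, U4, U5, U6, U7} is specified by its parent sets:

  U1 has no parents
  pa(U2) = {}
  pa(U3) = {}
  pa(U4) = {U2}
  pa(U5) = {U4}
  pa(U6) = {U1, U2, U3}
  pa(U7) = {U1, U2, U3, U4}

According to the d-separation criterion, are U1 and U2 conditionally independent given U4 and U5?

Enumerating the 6 paths from U1 to U2 and testing each for blocking by {U4, U5}:
Path 1: U1 → U7 ← U2
  U7 is a collider here and neither U7 nor any of its descendants is conditioned on, so the collider stays closed — the path is blocked at U7.
Path 2: U1 → U7 ← U4 ← U2
  U7 is a collider here and neither U7 nor any of its descendants is conditioned on, so the collider stays closed — the path is blocked at U7.
Path 3: U1 → U7 ← U3 → U6 ← U2
  U7 is a collider here and neither U7 nor any of its descendants is conditioned on, so the collider stays closed — the path is blocked at U7.
Path 4: U1 → U6 ← U2
  U6 is a collider here and neither U6 nor any of its descendants is conditioned on, so the collider stays closed — the path is blocked at U6.
Path 5: U1 → U6 ← U3 → U7 ← U2
  U6 is a collider here and neither U6 nor any of its descendants is conditioned on, so the collider stays closed — the path is blocked at U6.
Path 6: U1 → U6 ← U3 → U7 ← U4 ← U2
  U6 is a collider here and neither U6 nor any of its descendants is conditioned on, so the collider stays closed — the path is blocked at U6.
Every path is blocked, so U1 and U2 are d-separated given {U4, U5}.

Yes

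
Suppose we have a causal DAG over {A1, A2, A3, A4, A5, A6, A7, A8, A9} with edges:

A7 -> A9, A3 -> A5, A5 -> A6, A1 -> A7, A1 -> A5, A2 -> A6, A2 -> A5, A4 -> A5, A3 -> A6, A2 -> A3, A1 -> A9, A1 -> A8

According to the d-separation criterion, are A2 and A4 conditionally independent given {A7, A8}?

Enumerating the 5 paths from A2 to A4 and testing each for blocking by {A7, A8}:
Path 1: A2 → A3 → A5 ← A4
  A5 is a collider here and neither A5 nor any of its descendants is conditioned on, so the collider stays closed — the path is blocked at A5.
Path 2: A2 → A3 → A6 ← A5 ← A4
  A6 is a collider here and neither A6 nor any of its descendants is conditioned on, so the collider stays closed — the path is blocked at A6.
Path 3: A2 → A5 ← A4
  A5 is a collider here and neither A5 nor any of its descendants is conditioned on, so the collider stays closed — the path is blocked at A5.
Path 4: A2 → A6 ← A3 → A5 ← A4
  A6 is a collider here and neither A6 nor any of its descendants is conditioned on, so the collider stays closed — the path is blocked at A6.
Path 5: A2 → A6 ← A5 ← A4
  A6 is a collider here and neither A6 nor any of its descendants is conditioned on, so the collider stays closed — the path is blocked at A6.
Since every path is blocked, d-separation holds.

Yes — A2 and A4 are d-separated given {A7, A8}.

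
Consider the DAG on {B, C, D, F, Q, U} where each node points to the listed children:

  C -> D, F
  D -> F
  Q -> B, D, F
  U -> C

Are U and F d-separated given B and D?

No — U and F are not d-separated given {B, D}.

3 paths connect U and F; each must be blocked for d-separation to hold:
  1. U → C → D ← Q → F — C:chain[open]; D:collider[open]; Q:fork[open] ⇒ active
  2. U → C → D → F — C:chain[open]; D:chain[blocks] ⇒ blocked
  3. U → C → F — C:chain[open] ⇒ active
Because an active path exists, U and F are not d-separated.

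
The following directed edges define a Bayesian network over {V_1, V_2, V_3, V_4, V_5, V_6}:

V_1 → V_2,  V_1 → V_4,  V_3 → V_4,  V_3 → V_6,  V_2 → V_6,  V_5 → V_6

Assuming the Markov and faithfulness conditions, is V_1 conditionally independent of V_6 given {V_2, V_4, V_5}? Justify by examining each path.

Enumerating the 2 paths from V_1 to V_6 and testing each for blocking by {V_2, V_4, V_5}:
Path 1: V_1 → V_4 ← V_3 → V_6
  V_4 is a collider and V_4 is conditioned on, which opens it; V_3 is a fork and V_3 is not conditioned on — no node blocks this path, so it is active.
Path 2: V_1 → V_2 → V_6
  V_2 is a chain here and V_2 is conditioned on, so the path is blocked at V_2.
At least one path is unblocked, so d-separation fails.

No — V_1 and V_6 are not d-separated given {V_2, V_4, V_5}.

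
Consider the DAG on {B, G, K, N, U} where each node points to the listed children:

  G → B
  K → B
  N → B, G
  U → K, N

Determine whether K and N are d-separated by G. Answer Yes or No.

3 paths connect K and N; each must be blocked for d-separation to hold:
Path 1: K ← U → N
  U is a fork and U is not conditioned on — no node blocks this path, so it is active.
Path 2: K → B ← N
  B is a collider here and neither B nor any of its descendants is conditioned on, so the collider stays closed — the path is blocked at B.
Path 3: K → B ← G ← N
  B is a collider here and neither B nor any of its descendants is conditioned on, so the collider stays closed — the path is blocked at B.
Because an active path exists, K and N are not d-separated.

No — K and N are not d-separated given {G}.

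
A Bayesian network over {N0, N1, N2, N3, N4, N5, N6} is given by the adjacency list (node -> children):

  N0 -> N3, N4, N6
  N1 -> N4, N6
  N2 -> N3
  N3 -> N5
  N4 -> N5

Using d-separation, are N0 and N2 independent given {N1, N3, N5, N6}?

No

Enumerating the 3 paths from N0 to N2 and testing each for blocking by {N1, N3, N5, N6}:
Path 1: N0 → N4 → N5 ← N3 ← N2
  N3 is a chain here and N3 is conditioned on, so the path is blocked at N3.
Path 2: N0 → N6 ← N1 → N4 → N5 ← N3 ← N2
  N1 is a fork here and N1 is conditioned on, so the path is blocked at N1.
Path 3: N0 → N3 ← N2
  N3 is a collider and N3 is conditioned on, which opens it — no node blocks this path, so it is active.
Since the path N0 → N3 ← N2 is active, N0 and N2 are not d-separated given {N1, N3, N5, N6}.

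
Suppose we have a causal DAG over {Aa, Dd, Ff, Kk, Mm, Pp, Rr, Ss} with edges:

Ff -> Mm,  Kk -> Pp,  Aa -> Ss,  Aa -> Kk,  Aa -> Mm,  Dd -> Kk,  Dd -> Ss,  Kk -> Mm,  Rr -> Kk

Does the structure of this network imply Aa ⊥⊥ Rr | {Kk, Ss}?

We examine all 3 paths between Aa and Rr:
Path 1: Aa → Kk ← Rr
  Kk is a collider and Kk is conditioned on, which opens it — no node blocks this path, so it is active.
Path 2: Aa → Mm ← Kk ← Rr
  Mm is a collider here and neither Mm nor any of its descendants is conditioned on, so the collider stays closed — the path is blocked at Mm.
Path 3: Aa → Ss ← Dd → Kk ← Rr
  Ss is a collider and Ss is conditioned on, which opens it; Dd is a fork and Dd is not conditioned on; Kk is a collider and Kk is conditioned on, which opens it — no node blocks this path, so it is active.
At least one path is unblocked, so d-separation fails.

No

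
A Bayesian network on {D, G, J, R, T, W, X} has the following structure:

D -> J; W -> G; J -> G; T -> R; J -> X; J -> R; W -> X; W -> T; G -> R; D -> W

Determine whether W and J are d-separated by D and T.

Yes — W and J are d-separated given {D, T}.

Enumerating the 6 paths from W to J and testing each for blocking by {D, T}:
  1. W → G → R ← J — G:chain[open]; R:collider[blocks] ⇒ blocked
  2. W → G ← J — G:collider[blocks] ⇒ blocked
  3. W → T → R ← G ← J — T:chain[blocks]; R:collider[blocks]; G:chain[open] ⇒ blocked
  4. W → T → R ← J — T:chain[blocks]; R:collider[blocks] ⇒ blocked
  5. W → X ← J — X:collider[blocks] ⇒ blocked
  6. W ← D → J — D:fork[blocks] ⇒ blocked
Since every path is blocked, d-separation holds.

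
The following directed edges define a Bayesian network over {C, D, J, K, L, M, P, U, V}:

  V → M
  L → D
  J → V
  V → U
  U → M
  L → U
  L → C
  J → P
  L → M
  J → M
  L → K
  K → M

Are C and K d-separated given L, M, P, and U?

Yes

We examine all 5 paths between C and K:
Path 1: C ← L → M ← K
  L is a fork here and L is conditioned on, so the path is blocked at L.
Path 2: C ← L → U → M ← K
  L is a fork here and L is conditioned on, so the path is blocked at L.
Path 3: C ← L → U ← V ← J → M ← K
  L is a fork here and L is conditioned on, so the path is blocked at L.
Path 4: C ← L → U ← V → M ← K
  L is a fork here and L is conditioned on, so the path is blocked at L.
Path 5: C ← L → K
  L is a fork here and L is conditioned on, so the path is blocked at L.
All paths are blocked; C ⊥ K | {L, M, P, U} holds.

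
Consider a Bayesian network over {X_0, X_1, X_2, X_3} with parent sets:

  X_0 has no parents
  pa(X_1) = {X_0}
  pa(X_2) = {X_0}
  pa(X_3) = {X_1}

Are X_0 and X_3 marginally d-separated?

No

There is one path between X_0 and X_3:
Path 1: X_0 → X_1 → X_3
  X_1 is a chain and X_1 is not conditioned on — no node blocks this path, so it is active.
At least one path is unblocked, so d-separation fails.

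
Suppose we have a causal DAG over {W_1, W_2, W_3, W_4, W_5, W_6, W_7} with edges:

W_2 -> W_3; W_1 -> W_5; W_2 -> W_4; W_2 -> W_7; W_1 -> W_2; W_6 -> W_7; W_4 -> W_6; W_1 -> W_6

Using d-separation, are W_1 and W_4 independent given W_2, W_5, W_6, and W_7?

We examine all 4 paths between W_1 and W_4:
  1. W_1 → W_6 → W_7 ← W_2 → W_4 — W_6:chain[blocks]; W_7:collider[open]; W_2:fork[blocks] ⇒ blocked
  2. W_1 → W_6 ← W_4 — W_6:collider[open] ⇒ active
  3. W_1 → W_2 → W_7 ← W_6 ← W_4 — W_2:chain[blocks]; W_7:collider[open]; W_6:chain[blocks] ⇒ blocked
  4. W_1 → W_2 → W_4 — W_2:chain[blocks] ⇒ blocked
Because an active path exists, W_1 and W_4 are not d-separated.

No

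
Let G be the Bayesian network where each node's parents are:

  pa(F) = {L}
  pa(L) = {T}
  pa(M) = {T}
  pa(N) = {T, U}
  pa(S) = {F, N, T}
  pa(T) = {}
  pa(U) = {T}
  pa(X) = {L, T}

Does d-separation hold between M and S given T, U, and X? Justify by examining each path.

Enumerating the 5 paths from M to S and testing each for blocking by {T, U, X}:
Path 1: M ← T → N → S
  T is a fork here and T is conditioned on, so the path is blocked at T.
Path 2: M ← T → S
  T is a fork here and T is conditioned on, so the path is blocked at T.
Path 3: M ← T → X ← L → F → S
  T is a fork here and T is conditioned on, so the path is blocked at T.
Path 4: M ← T → U → N → S
  T is a fork here and T is conditioned on, so the path is blocked at T.
Path 5: M ← T → L → F → S
  T is a fork here and T is conditioned on, so the path is blocked at T.
Every path is blocked, so M and S are d-separated given {T, U, X}.

Yes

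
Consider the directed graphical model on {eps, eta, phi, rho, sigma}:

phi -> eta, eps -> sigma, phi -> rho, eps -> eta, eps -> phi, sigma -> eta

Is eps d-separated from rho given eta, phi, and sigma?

Enumerating the 3 paths from eps to rho and testing each for blocking by {eta, phi, sigma}:
  1. eps → eta ← phi → rho — eta:collider[open]; phi:fork[blocks] ⇒ blocked
  2. eps → sigma → eta ← phi → rho — sigma:chain[blocks]; eta:collider[open]; phi:fork[blocks] ⇒ blocked
  3. eps → phi → rho — phi:chain[blocks] ⇒ blocked
Since every path is blocked, d-separation holds.

Yes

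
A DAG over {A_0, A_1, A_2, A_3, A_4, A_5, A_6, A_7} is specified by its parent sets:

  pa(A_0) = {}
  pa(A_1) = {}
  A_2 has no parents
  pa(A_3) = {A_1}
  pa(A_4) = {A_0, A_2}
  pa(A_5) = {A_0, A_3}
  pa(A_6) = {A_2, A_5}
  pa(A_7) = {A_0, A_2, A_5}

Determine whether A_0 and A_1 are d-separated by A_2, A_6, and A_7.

Enumerating the 5 paths from A_0 to A_1 and testing each for blocking by {A_2, A_6, A_7}:
Path 1: A_0 → A_7 ← A_2 → A_6 ← A_5 ← A_3 ← A_1
  A_2 is a fork here and A_2 is conditioned on, so the path is blocked at A_2.
Path 2: A_0 → A_7 ← A_5 ← A_3 ← A_1
  A_7 is a collider and A_7 is conditioned on, which opens it; A_5 is a chain and A_5 is not conditioned on; A_3 is a chain and A_3 is not conditioned on — no node blocks this path, so it is active.
Path 3: A_0 → A_4 ← A_2 → A_7 ← A_5 ← A_3 ← A_1
  A_4 is a collider here and neither A_4 nor any of its descendants is conditioned on, so the collider stays closed — the path is blocked at A_4.
Path 4: A_0 → A_4 ← A_2 → A_6 ← A_5 ← A_3 ← A_1
  A_4 is a collider here and neither A_4 nor any of its descendants is conditioned on, so the collider stays closed — the path is blocked at A_4.
Path 5: A_0 → A_5 ← A_3 ← A_1
  A_5 is a collider and its descendant A_7 is conditioned on, which opens it; A_3 is a chain and A_3 is not conditioned on — no node blocks this path, so it is active.
Because an active path exists, A_0 and A_1 are not d-separated.

No — A_0 and A_1 are not d-separated given {A_2, A_6, A_7}.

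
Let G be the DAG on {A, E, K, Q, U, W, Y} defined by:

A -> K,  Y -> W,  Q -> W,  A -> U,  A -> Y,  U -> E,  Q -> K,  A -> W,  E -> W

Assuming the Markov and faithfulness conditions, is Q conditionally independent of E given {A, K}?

Yes

We examine all 6 paths between Q and E:
Path 1: Q → W ← Y ← A → U → E
  W is a collider here and neither W nor any of its descendants is conditioned on, so the collider stays closed — the path is blocked at W.
Path 2: Q → W ← E
  W is a collider here and neither W nor any of its descendants is conditioned on, so the collider stays closed — the path is blocked at W.
Path 3: Q → W ← A → U → E
  W is a collider here and neither W nor any of its descendants is conditioned on, so the collider stays closed — the path is blocked at W.
Path 4: Q → K ← A → W ← E
  A is a fork here and A is conditioned on, so the path is blocked at A.
Path 5: Q → K ← A → Y → W ← E
  A is a fork here and A is conditioned on, so the path is blocked at A.
Path 6: Q → K ← A → U → E
  A is a fork here and A is conditioned on, so the path is blocked at A.
Every path is blocked, so Q and E are d-separated given {A, K}.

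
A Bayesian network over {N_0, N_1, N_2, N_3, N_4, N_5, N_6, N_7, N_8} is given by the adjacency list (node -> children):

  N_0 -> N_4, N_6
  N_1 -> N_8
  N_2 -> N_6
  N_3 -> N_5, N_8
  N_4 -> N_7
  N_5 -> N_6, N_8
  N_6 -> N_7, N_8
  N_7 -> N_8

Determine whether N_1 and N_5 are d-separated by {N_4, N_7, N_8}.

No

There are 5 undirected paths between N_1 and N_5; checking each against the conditioning set {N_4, N_7, N_8}:
Path 1: N_1 → N_8 ← N_5
  N_8 is a collider and N_8 is conditioned on, which opens it — no node blocks this path, so it is active.
Path 2: N_1 → N_8 ← N_3 → N_5
  N_8 is a collider and N_8 is conditioned on, which opens it; N_3 is a fork and N_3 is not conditioned on — no node blocks this path, so it is active.
Path 3: N_1 → N_8 ← N_7 ← N_4 ← N_0 → N_6 ← N_5
  N_7 is a chain here and N_7 is conditioned on, so the path is blocked at N_7.
Path 4: N_1 → N_8 ← N_7 ← N_6 ← N_5
  N_7 is a chain here and N_7 is conditioned on, so the path is blocked at N_7.
Path 5: N_1 → N_8 ← N_6 ← N_5
  N_8 is a collider and N_8 is conditioned on, which opens it; N_6 is a chain and N_6 is not conditioned on — no node blocks this path, so it is active.
Because an active path exists, N_1 and N_5 are not d-separated.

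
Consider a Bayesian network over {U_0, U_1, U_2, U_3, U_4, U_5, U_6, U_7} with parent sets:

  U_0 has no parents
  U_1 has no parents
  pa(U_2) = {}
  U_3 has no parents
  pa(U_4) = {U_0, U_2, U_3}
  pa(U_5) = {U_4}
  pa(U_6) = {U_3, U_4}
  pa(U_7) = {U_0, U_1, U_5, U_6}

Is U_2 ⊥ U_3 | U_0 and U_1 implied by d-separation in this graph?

There are 4 undirected paths between U_2 and U_3; checking each against the conditioning set {U_0, U_1}:
  1. U_2 → U_4 ← U_0 → U_7 ← U_6 ← U_3 — U_4:collider[blocks]; U_0:fork[blocks]; U_7:collider[blocks]; U_6:chain[open] ⇒ blocked
  2. U_2 → U_4 → U_6 ← U_3 — U_4:chain[open]; U_6:collider[blocks] ⇒ blocked
  3. U_2 → U_4 ← U_3 — U_4:collider[blocks] ⇒ blocked
  4. U_2 → U_4 → U_5 → U_7 ← U_6 ← U_3 — U_4:chain[open]; U_5:chain[open]; U_7:collider[blocks]; U_6:chain[open] ⇒ blocked
All paths are blocked; U_2 ⊥ U_3 | {U_0, U_1} holds.

Yes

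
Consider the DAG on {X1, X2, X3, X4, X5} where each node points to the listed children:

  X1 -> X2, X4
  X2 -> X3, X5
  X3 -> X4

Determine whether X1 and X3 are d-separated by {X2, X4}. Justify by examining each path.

No

Enumerating the 2 paths from X1 to X3 and testing each for blocking by {X2, X4}:
Path 1: X1 → X4 ← X3
  X4 is a collider and X4 is conditioned on, which opens it — no node blocks this path, so it is active.
Path 2: X1 → X2 → X3
  X2 is a chain here and X2 is conditioned on, so the path is blocked at X2.
Since the path X1 → X4 ← X3 is active, X1 and X3 are not d-separated given {X2, X4}.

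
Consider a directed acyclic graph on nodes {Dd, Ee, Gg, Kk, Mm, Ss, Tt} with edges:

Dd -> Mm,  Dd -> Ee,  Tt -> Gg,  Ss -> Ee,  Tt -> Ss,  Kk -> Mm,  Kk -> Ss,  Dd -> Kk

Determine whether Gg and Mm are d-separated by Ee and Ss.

No

There are 4 undirected paths between Gg and Mm; checking each against the conditioning set {Ee, Ss}:
Path 1: Gg ← Tt → Ss ← Kk ← Dd → Mm
  Tt is a fork and Tt is not conditioned on; Ss is a collider and Ss is conditioned on, which opens it; Kk is a chain and Kk is not conditioned on; Dd is a fork and Dd is not conditioned on — no node blocks this path, so it is active.
Path 2: Gg ← Tt → Ss ← Kk → Mm
  Tt is a fork and Tt is not conditioned on; Ss is a collider and Ss is conditioned on, which opens it; Kk is a fork and Kk is not conditioned on — no node blocks this path, so it is active.
Path 3: Gg ← Tt → Ss → Ee ← Dd → Kk → Mm
  Ss is a chain here and Ss is conditioned on, so the path is blocked at Ss.
Path 4: Gg ← Tt → Ss → Ee ← Dd → Mm
  Ss is a chain here and Ss is conditioned on, so the path is blocked at Ss.
Since the path Gg ← Tt → Ss ← Kk ← Dd → Mm is active, Gg and Mm are not d-separated given {Ee, Ss}.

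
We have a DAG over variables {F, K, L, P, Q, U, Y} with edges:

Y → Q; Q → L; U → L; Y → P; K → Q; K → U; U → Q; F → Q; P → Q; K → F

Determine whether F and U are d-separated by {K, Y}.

Yes

There are 6 undirected paths between F and U; checking each against the conditioning set {K, Y}:
Path 1: F ← K → U
  K is a fork here and K is conditioned on, so the path is blocked at K.
Path 2: F ← K → Q ← U
  K is a fork here and K is conditioned on, so the path is blocked at K.
Path 3: F ← K → Q → L ← U
  K is a fork here and K is conditioned on, so the path is blocked at K.
Path 4: F → Q ← U
  Q is a collider here and neither Q nor any of its descendants is conditioned on, so the collider stays closed — the path is blocked at Q.
Path 5: F → Q ← K → U
  Q is a collider here and neither Q nor any of its descendants is conditioned on, so the collider stays closed — the path is blocked at Q.
Path 6: F → Q → L ← U
  L is a collider here and neither L nor any of its descendants is conditioned on, so the collider stays closed — the path is blocked at L.
Since every path is blocked, d-separation holds.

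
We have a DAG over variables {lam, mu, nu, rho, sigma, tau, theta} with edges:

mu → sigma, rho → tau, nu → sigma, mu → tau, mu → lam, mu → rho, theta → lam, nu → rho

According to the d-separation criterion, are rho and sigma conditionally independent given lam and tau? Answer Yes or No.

3 paths connect rho and sigma; each must be blocked for d-separation to hold:
Path 1: rho → tau ← mu → sigma
  tau is a collider and tau is conditioned on, which opens it; mu is a fork and mu is not conditioned on — no node blocks this path, so it is active.
Path 2: rho ← nu → sigma
  nu is a fork and nu is not conditioned on — no node blocks this path, so it is active.
Path 3: rho ← mu → sigma
  mu is a fork and mu is not conditioned on — no node blocks this path, so it is active.
Because an active path exists, rho and sigma are not d-separated.

No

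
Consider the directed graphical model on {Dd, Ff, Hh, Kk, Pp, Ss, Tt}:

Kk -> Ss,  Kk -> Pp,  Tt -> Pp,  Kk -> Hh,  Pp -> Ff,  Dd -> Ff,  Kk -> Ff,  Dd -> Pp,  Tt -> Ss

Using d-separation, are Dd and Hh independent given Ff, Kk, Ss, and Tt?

We examine all 6 paths between Dd and Hh:
Path 1: Dd → Pp ← Kk → Hh
  Kk is a fork here and Kk is conditioned on, so the path is blocked at Kk.
Path 2: Dd → Pp ← Tt → Ss ← Kk → Hh
  Tt is a fork here and Tt is conditioned on, so the path is blocked at Tt.
Path 3: Dd → Pp → Ff ← Kk → Hh
  Kk is a fork here and Kk is conditioned on, so the path is blocked at Kk.
Path 4: Dd → Ff ← Pp ← Kk → Hh
  Kk is a fork here and Kk is conditioned on, so the path is blocked at Kk.
Path 5: Dd → Ff ← Pp ← Tt → Ss ← Kk → Hh
  Tt is a fork here and Tt is conditioned on, so the path is blocked at Tt.
Path 6: Dd → Ff ← Kk → Hh
  Kk is a fork here and Kk is conditioned on, so the path is blocked at Kk.
Since every path is blocked, d-separation holds.

Yes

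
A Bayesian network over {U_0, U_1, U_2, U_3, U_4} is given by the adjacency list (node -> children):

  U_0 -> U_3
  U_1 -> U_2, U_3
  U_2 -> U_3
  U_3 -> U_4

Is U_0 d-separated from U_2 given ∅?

Yes

Enumerating the 2 paths from U_0 to U_2 and testing each for blocking by ∅:
Path 1: U_0 → U_3 ← U_1 → U_2
  U_3 is a collider here and neither U_3 nor any of its descendants is conditioned on, so the collider stays closed — the path is blocked at U_3.
Path 2: U_0 → U_3 ← U_2
  U_3 is a collider here and neither U_3 nor any of its descendants is conditioned on, so the collider stays closed — the path is blocked at U_3.
All paths are blocked; U_0 ⊥ U_2 | ∅ holds.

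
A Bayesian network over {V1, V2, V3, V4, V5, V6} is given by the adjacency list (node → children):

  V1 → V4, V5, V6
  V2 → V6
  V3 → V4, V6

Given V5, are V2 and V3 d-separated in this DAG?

There are 2 undirected paths between V2 and V3; checking each against the conditioning set {V5}:
Path 1: V2 → V6 ← V1 → V4 ← V3
  V6 is a collider here and neither V6 nor any of its descendants is conditioned on, so the collider stays closed — the path is blocked at V6.
Path 2: V2 → V6 ← V3
  V6 is a collider here and neither V6 nor any of its descendants is conditioned on, so the collider stays closed — the path is blocked at V6.
All paths are blocked; V2 ⊥ V3 | {V5} holds.

Yes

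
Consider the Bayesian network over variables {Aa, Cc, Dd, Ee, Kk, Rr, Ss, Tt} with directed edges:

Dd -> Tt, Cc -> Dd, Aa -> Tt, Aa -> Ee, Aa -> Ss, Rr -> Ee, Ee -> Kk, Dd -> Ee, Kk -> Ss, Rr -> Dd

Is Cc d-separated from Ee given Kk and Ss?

There are 4 undirected paths between Cc and Ee; checking each against the conditioning set {Kk, Ss}:
Path 1: Cc → Dd → Tt ← Aa → Ss ← Kk ← Ee
  Tt is a collider here and neither Tt nor any of its descendants is conditioned on, so the collider stays closed — the path is blocked at Tt.
Path 2: Cc → Dd → Tt ← Aa → Ee
  Tt is a collider here and neither Tt nor any of its descendants is conditioned on, so the collider stays closed — the path is blocked at Tt.
Path 3: Cc → Dd ← Rr → Ee
  Dd is a collider and its descendant Ss is conditioned on, which opens it; Rr is a fork and Rr is not conditioned on — no node blocks this path, so it is active.
Path 4: Cc → Dd → Ee
  Dd is a chain and Dd is not conditioned on — no node blocks this path, so it is active.
Because an active path exists, Cc and Ee are not d-separated.

No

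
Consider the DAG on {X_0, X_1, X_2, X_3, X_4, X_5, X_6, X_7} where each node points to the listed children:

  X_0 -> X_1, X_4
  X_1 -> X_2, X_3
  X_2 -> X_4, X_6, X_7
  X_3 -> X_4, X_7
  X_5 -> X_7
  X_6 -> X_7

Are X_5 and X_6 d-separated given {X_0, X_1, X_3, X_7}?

No — X_5 and X_6 are not d-separated given {X_0, X_1, X_3, X_7}.

We examine all 6 paths between X_5 and X_6:
Path 1: X_5 → X_7 ← X_3 ← X_1 → X_2 → X_6
  X_3 is a chain here and X_3 is conditioned on, so the path is blocked at X_3.
Path 2: X_5 → X_7 ← X_3 ← X_1 ← X_0 → X_4 ← X_2 → X_6
  X_3 is a chain here and X_3 is conditioned on, so the path is blocked at X_3.
Path 3: X_5 → X_7 ← X_3 → X_4 ← X_2 → X_6
  X_3 is a fork here and X_3 is conditioned on, so the path is blocked at X_3.
Path 4: X_5 → X_7 ← X_3 → X_4 ← X_0 → X_1 → X_2 → X_6
  X_3 is a fork here and X_3 is conditioned on, so the path is blocked at X_3.
Path 5: X_5 → X_7 ← X_2 → X_6
  X_7 is a collider and X_7 is conditioned on, which opens it; X_2 is a fork and X_2 is not conditioned on — no node blocks this path, so it is active.
Path 6: X_5 → X_7 ← X_6
  X_7 is a collider and X_7 is conditioned on, which opens it — no node blocks this path, so it is active.
At least one path is unblocked, so d-separation fails.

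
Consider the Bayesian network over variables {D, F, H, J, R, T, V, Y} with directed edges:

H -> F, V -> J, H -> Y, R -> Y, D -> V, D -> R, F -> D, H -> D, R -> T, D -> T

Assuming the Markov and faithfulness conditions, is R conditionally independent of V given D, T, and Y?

Yes

We examine all 4 paths between R and V:
Path 1: R ← D → V
  D is a fork here and D is conditioned on, so the path is blocked at D.
Path 2: R → Y ← H → D → V
  D is a chain here and D is conditioned on, so the path is blocked at D.
Path 3: R → Y ← H → F → D → V
  D is a chain here and D is conditioned on, so the path is blocked at D.
Path 4: R → T ← D → V
  D is a fork here and D is conditioned on, so the path is blocked at D.
All paths are blocked; R ⊥ V | {D, T, Y} holds.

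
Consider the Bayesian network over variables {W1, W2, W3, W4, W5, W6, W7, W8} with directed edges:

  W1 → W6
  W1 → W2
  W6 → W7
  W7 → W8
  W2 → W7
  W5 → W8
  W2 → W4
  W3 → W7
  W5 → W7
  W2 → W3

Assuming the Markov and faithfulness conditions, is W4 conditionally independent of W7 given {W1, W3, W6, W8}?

No

There are 3 undirected paths between W4 and W7; checking each against the conditioning set {W1, W3, W6, W8}:
Path 1: W4 ← W2 → W7
  W2 is a fork and W2 is not conditioned on — no node blocks this path, so it is active.
Path 2: W4 ← W2 ← W1 → W6 → W7
  W1 is a fork here and W1 is conditioned on, so the path is blocked at W1.
Path 3: W4 ← W2 → W3 → W7
  W3 is a chain here and W3 is conditioned on, so the path is blocked at W3.
Because an active path exists, W4 and W7 are not d-separated.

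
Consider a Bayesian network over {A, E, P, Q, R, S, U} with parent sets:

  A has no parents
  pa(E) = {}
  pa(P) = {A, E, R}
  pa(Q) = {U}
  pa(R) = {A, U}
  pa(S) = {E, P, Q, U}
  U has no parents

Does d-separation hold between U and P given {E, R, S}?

Enumerating the 6 paths from U to P and testing each for blocking by {E, R, S}:
Path 1: U → Q → S ← P
  Q is a chain and Q is not conditioned on; S is a collider and S is conditioned on, which opens it — no node blocks this path, so it is active.
Path 2: U → Q → S ← E → P
  E is a fork here and E is conditioned on, so the path is blocked at E.
Path 3: U → R ← A → P
  R is a collider and R is conditioned on, which opens it; A is a fork and A is not conditioned on — no node blocks this path, so it is active.
Path 4: U → R → P
  R is a chain here and R is conditioned on, so the path is blocked at R.
Path 5: U → S ← P
  S is a collider and S is conditioned on, which opens it — no node blocks this path, so it is active.
Path 6: U → S ← E → P
  E is a fork here and E is conditioned on, so the path is blocked at E.
Because an active path exists, U and P are not d-separated.

No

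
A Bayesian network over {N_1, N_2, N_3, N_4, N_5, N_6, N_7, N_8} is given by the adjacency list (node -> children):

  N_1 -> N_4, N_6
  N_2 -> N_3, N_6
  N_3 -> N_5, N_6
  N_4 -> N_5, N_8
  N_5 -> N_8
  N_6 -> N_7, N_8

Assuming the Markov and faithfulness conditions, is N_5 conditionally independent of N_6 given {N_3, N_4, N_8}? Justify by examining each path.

No

6 paths connect N_5 and N_6; each must be blocked for d-separation to hold:
Path 1: N_5 ← N_4 ← N_1 → N_6
  N_4 is a chain here and N_4 is conditioned on, so the path is blocked at N_4.
Path 2: N_5 ← N_4 → N_8 ← N_6
  N_4 is a fork here and N_4 is conditioned on, so the path is blocked at N_4.
Path 3: N_5 ← N_3 → N_6
  N_3 is a fork here and N_3 is conditioned on, so the path is blocked at N_3.
Path 4: N_5 ← N_3 ← N_2 → N_6
  N_3 is a chain here and N_3 is conditioned on, so the path is blocked at N_3.
Path 5: N_5 → N_8 ← N_4 ← N_1 → N_6
  N_4 is a chain here and N_4 is conditioned on, so the path is blocked at N_4.
Path 6: N_5 → N_8 ← N_6
  N_8 is a collider and N_8 is conditioned on, which opens it — no node blocks this path, so it is active.
Since the path N_5 → N_8 ← N_6 is active, N_5 and N_6 are not d-separated given {N_3, N_4, N_8}.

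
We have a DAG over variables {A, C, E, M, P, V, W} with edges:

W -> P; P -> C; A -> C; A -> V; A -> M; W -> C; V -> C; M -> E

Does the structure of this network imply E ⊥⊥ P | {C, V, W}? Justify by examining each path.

No

There are 4 undirected paths between E and P; checking each against the conditioning set {C, V, W}:
Path 1: E ← M ← A → C ← P
  M is a chain and M is not conditioned on; A is a fork and A is not conditioned on; C is a collider and C is conditioned on, which opens it — no node blocks this path, so it is active.
Path 2: E ← M ← A → C ← W → P
  W is a fork here and W is conditioned on, so the path is blocked at W.
Path 3: E ← M ← A → V → C ← P
  V is a chain here and V is conditioned on, so the path is blocked at V.
Path 4: E ← M ← A → V → C ← W → P
  V is a chain here and V is conditioned on, so the path is blocked at V.
Since the path E ← M ← A → C ← P is active, E and P are not d-separated given {C, V, W}.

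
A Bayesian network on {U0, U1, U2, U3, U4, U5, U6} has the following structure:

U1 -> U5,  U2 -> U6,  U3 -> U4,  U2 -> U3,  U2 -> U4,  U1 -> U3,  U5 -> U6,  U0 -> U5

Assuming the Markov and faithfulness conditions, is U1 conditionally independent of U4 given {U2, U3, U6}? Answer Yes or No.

Yes

There are 4 undirected paths between U1 and U4; checking each against the conditioning set {U2, U3, U6}:
  1. U1 → U3 → U4 — U3:chain[blocks] ⇒ blocked
  2. U1 → U3 ← U2 → U4 — U3:collider[open]; U2:fork[blocks] ⇒ blocked
  3. U1 → U5 → U6 ← U2 → U3 → U4 — U5:chain[open]; U6:collider[open]; U2:fork[blocks]; U3:chain[blocks] ⇒ blocked
  4. U1 → U5 → U6 ← U2 → U4 — U5:chain[open]; U6:collider[open]; U2:fork[blocks] ⇒ blocked
Since every path is blocked, d-separation holds.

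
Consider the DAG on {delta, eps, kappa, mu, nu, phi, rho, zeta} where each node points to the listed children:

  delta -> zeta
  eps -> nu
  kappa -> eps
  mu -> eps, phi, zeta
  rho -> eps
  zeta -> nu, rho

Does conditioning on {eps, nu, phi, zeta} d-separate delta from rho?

No

There are 3 undirected paths between delta and rho; checking each against the conditioning set {eps, nu, phi, zeta}:
  1. delta → zeta ← mu → eps ← rho — zeta:collider[open]; mu:fork[open]; eps:collider[open] ⇒ active
  2. delta → zeta → nu ← eps ← rho — zeta:chain[blocks]; nu:collider[open]; eps:chain[blocks] ⇒ blocked
  3. delta → zeta → rho — zeta:chain[blocks] ⇒ blocked
Because an active path exists, delta and rho are not d-separated.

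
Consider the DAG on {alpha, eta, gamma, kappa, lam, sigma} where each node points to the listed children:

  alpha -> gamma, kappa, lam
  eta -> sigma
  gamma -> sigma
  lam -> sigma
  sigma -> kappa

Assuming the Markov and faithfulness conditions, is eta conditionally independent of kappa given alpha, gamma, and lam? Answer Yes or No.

No

We examine all 3 paths between eta and kappa:
  1. eta → sigma ← gamma ← alpha → kappa — sigma:collider[blocks]; gamma:chain[blocks]; alpha:fork[blocks] ⇒ blocked
  2. eta → sigma → kappa — sigma:chain[open] ⇒ active
  3. eta → sigma ← lam ← alpha → kappa — sigma:collider[blocks]; lam:chain[blocks]; alpha:fork[blocks] ⇒ blocked
At least one path is unblocked, so d-separation fails.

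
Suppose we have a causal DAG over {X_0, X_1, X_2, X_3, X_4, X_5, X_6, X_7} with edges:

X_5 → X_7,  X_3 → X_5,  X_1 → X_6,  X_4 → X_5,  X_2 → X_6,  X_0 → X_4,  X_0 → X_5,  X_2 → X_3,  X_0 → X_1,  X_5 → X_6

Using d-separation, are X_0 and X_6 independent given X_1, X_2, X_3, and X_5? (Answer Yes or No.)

Yes

There are 5 undirected paths between X_0 and X_6; checking each against the conditioning set {X_1, X_2, X_3, X_5}:
Path 1: X_0 → X_4 → X_5 ← X_3 ← X_2 → X_6
  X_3 is a chain here and X_3 is conditioned on, so the path is blocked at X_3.
Path 2: X_0 → X_4 → X_5 → X_6
  X_5 is a chain here and X_5 is conditioned on, so the path is blocked at X_5.
Path 3: X_0 → X_5 ← X_3 ← X_2 → X_6
  X_3 is a chain here and X_3 is conditioned on, so the path is blocked at X_3.
Path 4: X_0 → X_5 → X_6
  X_5 is a chain here and X_5 is conditioned on, so the path is blocked at X_5.
Path 5: X_0 → X_1 → X_6
  X_1 is a chain here and X_1 is conditioned on, so the path is blocked at X_1.
Every path is blocked, so X_0 and X_6 are d-separated given {X_1, X_2, X_3, X_5}.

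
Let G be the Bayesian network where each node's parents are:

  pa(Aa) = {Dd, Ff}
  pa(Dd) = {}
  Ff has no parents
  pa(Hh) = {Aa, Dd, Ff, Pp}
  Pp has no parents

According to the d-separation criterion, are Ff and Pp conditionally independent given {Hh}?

No

There are 3 undirected paths between Ff and Pp; checking each against the conditioning set {Hh}:
Path 1: Ff → Hh ← Pp
  Hh is a collider and Hh is conditioned on, which opens it — no node blocks this path, so it is active.
Path 2: Ff → Aa → Hh ← Pp
  Aa is a chain and Aa is not conditioned on; Hh is a collider and Hh is conditioned on, which opens it — no node blocks this path, so it is active.
Path 3: Ff → Aa ← Dd → Hh ← Pp
  Aa is a collider and its descendant Hh is conditioned on, which opens it; Dd is a fork and Dd is not conditioned on; Hh is a collider and Hh is conditioned on, which opens it — no node blocks this path, so it is active.
Because an active path exists, Ff and Pp are not d-separated.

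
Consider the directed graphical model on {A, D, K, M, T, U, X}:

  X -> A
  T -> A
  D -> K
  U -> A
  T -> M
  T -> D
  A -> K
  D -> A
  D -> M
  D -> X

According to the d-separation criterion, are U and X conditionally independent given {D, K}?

We examine all 5 paths between U and X:
Path 1: U → A ← X
  A is a collider and its descendant K is conditioned on, which opens it — no node blocks this path, so it is active.
Path 2: U → A ← T → M ← D → X
  M is a collider here and neither M nor any of its descendants is conditioned on, so the collider stays closed — the path is blocked at M.
Path 3: U → A ← T → D → X
  D is a chain here and D is conditioned on, so the path is blocked at D.
Path 4: U → A ← D → X
  D is a fork here and D is conditioned on, so the path is blocked at D.
Path 5: U → A → K ← D → X
  D is a fork here and D is conditioned on, so the path is blocked at D.
Because an active path exists, U and X are not d-separated.

No — U and X are not d-separated given {D, K}.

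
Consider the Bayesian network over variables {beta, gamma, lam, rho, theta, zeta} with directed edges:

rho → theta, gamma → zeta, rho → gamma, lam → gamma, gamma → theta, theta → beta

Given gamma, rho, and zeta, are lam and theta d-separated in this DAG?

We examine all 2 paths between lam and theta:
Path 1: lam → gamma → theta
  gamma is a chain here and gamma is conditioned on, so the path is blocked at gamma.
Path 2: lam → gamma ← rho → theta
  rho is a fork here and rho is conditioned on, so the path is blocked at rho.
Every path is blocked, so lam and theta are d-separated given {gamma, rho, zeta}.

Yes — lam and theta are d-separated given {gamma, rho, zeta}.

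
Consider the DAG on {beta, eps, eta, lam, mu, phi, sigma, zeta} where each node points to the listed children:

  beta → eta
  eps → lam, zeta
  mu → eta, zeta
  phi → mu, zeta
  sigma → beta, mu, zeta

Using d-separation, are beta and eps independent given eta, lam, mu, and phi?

We examine all 6 paths between beta and eps:
  1. beta → eta ← mu → zeta ← eps — eta:collider[open]; mu:fork[blocks]; zeta:collider[blocks] ⇒ blocked
  2. beta → eta ← mu ← sigma → zeta ← eps — eta:collider[open]; mu:chain[blocks]; sigma:fork[open]; zeta:collider[blocks] ⇒ blocked
  3. beta → eta ← mu ← phi → zeta ← eps — eta:collider[open]; mu:chain[blocks]; phi:fork[blocks]; zeta:collider[blocks] ⇒ blocked
  4. beta ← sigma → mu → zeta ← eps — sigma:fork[open]; mu:chain[blocks]; zeta:collider[blocks] ⇒ blocked
  5. beta ← sigma → mu ← phi → zeta ← eps — sigma:fork[open]; mu:collider[open]; phi:fork[blocks]; zeta:collider[blocks] ⇒ blocked
  6. beta ← sigma → zeta ← eps — sigma:fork[open]; zeta:collider[blocks] ⇒ blocked
Since every path is blocked, d-separation holds.

Yes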